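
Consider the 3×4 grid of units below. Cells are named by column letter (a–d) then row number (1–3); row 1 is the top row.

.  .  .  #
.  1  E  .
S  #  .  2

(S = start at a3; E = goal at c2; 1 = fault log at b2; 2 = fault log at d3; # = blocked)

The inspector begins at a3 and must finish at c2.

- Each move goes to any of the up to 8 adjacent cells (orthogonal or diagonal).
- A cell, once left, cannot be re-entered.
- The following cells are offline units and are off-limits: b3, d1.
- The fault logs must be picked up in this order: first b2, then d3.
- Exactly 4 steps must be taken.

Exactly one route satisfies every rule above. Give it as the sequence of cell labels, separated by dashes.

a3 - b2 - c3 - d3 - c2

The waypoints must appear in the order b2, d3, with no cell reused.
Route from a3: up-right 1 to b2, down-right 1 to c3, right 1 to d3, up-left 1 to c2 — 4 moves in all.
Check: order respected (1 at step 1, 2 at step 3); 4 moves as required.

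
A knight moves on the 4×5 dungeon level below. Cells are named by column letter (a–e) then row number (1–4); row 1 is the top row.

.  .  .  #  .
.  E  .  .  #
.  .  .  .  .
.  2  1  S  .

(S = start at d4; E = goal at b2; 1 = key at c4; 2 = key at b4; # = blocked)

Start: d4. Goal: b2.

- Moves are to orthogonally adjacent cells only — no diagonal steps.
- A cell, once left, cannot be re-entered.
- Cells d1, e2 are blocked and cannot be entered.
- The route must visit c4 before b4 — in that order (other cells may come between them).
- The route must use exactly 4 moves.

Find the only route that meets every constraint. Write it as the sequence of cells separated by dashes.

d4 - c4 - b4 - b3 - b2

The waypoints must appear in the order c4, b4, with no cell reused.
Route from d4: 2× left (reaching b4), 2× up (reaching b2) — 4 moves in all.
Check: order respected (1 at step 1, 2 at step 2); 4 moves as required.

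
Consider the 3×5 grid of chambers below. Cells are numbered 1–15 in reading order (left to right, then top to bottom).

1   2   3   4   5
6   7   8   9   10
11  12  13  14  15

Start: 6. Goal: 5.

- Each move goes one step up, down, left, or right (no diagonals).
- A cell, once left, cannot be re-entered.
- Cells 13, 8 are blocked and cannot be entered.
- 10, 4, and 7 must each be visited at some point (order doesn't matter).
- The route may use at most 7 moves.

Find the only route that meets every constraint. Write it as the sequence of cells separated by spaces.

6 7 2 3 4 9 10 5

The 7-move cap with required stops at 10, 4, 7 leaves no slack for detours.
Route from 6: right to 7, up to 2, 2× right (reaching 4), down to 9, right to 10, up to 5 — 7 moves in all.
Check: all required cells visited; 7 ≤ 7 moves.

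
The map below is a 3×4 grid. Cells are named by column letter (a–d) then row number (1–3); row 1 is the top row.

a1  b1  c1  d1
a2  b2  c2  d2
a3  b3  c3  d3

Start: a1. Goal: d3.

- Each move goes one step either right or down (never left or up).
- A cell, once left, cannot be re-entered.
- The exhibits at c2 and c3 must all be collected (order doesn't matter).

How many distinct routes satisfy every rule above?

3

A right/down-only route from a1 to d3 makes exactly 2 down-moves and 3 right-moves in some order.
With no other constraints that would be C(5,2) = 10 routes.
A monotone route can only reach the required cells in the order c2, c3, so split there and multiply the segment counts: a1→c2: 3; c2→c3: 1; c3→d3: 1; product = 3.
That gives 3 routes.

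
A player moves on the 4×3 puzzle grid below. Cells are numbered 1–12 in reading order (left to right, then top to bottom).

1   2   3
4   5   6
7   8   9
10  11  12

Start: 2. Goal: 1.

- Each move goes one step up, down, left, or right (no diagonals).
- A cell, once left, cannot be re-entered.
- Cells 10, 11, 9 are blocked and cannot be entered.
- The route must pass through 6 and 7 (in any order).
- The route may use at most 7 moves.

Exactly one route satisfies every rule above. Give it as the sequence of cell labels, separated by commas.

The 7-move cap with required stops at 6, 7 leaves no slack for detours.
Route from 2: right 1 to 3, down 1 to 6, left 1 to 5, down 1 to 8, left 1 to 7, up 2 to 1 — 7 moves in all.
Check: all required cells visited; 7 ≤ 7 moves.

2, 3, 6, 5, 8, 7, 4, 1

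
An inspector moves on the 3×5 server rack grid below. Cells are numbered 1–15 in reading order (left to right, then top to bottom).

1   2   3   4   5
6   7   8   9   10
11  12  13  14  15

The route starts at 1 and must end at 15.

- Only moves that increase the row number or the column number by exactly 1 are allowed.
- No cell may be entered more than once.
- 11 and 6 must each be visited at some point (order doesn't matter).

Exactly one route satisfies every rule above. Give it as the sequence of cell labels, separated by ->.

Moves only go right or down, so the column and row indices never decrease.
Route from 1: down 2 to 11, right 4 to 15 — 6 moves in all.
Check: all required cells visited.

1 -> 6 -> 11 -> 12 -> 13 -> 14 -> 15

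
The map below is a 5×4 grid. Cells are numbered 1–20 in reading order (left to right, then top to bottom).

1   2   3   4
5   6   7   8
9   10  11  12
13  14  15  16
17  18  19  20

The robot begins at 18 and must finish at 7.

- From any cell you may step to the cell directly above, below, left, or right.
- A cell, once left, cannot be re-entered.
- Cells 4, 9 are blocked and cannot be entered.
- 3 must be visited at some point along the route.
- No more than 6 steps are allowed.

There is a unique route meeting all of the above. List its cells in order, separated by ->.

The budget equals the shortest possible length, so every move has to be on a shortest route through the required cells.
Route from 18: up 4 to 2, right 1 to 3, down 1 to 7 — 6 moves in all.
Check: all required cells visited; 6 ≤ 6 moves.

18 -> 14 -> 10 -> 6 -> 2 -> 3 -> 7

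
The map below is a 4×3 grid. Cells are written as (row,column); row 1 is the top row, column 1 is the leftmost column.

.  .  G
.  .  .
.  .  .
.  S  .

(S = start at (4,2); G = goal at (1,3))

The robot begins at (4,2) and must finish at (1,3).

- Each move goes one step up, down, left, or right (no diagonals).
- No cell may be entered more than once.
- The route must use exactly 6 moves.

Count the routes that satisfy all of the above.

Need simple routes of exactly 6 moves from (4,2) to (1,3) (Manhattan distance 4, so 1 moves are spent on a detour and 1 undoing it).
Branch systematically from the start, pruning whenever the remaining move budget drops below the Manhattan distance to (1,3) or differs from it in parity. Grouping the completions by first move — via (3,2): 5; via (4,1): 6; via (4,3): 3 — and summing: 5 + 6 + 3 = 14.
That gives 14 routes.

14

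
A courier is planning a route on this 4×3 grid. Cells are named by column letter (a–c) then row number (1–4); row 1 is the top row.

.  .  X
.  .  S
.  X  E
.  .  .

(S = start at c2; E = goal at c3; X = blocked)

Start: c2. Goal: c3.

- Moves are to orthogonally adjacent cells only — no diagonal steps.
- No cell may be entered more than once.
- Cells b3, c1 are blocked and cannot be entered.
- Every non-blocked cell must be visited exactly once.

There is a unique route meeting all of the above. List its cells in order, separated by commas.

Need to visit all 10 open cells exactly once, starting at c2 and ending at c3.
Cell a1 has only two open neighbours (a2 and b1), so the path must pass straight through it: one of those is the cell it's entered from and the other is where it exits.
Route from c2: left 1 to b2, up 1 to b1, left 1 to a1, down 3 to a4, right 2 to c4, up 1 to c3 — 9 moves in all.
Check: all 10 open cells covered.

c2, b2, b1, a1, a2, a3, a4, b4, c4, c3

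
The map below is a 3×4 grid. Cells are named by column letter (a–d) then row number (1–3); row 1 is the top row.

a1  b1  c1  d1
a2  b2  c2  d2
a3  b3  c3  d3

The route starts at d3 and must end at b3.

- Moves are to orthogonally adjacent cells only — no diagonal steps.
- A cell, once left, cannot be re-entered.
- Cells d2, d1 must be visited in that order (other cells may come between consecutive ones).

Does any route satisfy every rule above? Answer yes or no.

One route that works: d3 → d2 → d1 → c1 → c2 → c3 → b3.

yes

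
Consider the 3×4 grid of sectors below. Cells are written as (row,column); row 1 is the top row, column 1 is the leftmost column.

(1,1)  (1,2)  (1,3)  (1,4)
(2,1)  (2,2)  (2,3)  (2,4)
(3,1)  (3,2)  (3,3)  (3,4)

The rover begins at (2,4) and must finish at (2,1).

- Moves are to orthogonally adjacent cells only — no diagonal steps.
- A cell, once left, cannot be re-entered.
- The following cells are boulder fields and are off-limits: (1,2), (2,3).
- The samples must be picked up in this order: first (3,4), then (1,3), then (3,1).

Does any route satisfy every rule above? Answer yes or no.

(1,3) must be visited but has only one open neighbour ((1,4)), and it is neither the start nor the goal — the route would have to enter and leave through (1,4), re-entering it.

no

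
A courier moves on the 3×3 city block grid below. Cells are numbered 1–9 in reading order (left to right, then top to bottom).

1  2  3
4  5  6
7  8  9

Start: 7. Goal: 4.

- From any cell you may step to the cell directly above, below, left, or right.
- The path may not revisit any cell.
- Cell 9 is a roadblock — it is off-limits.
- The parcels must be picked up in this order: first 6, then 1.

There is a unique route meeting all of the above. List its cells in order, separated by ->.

7 -> 8 -> 5 -> 6 -> 3 -> 2 -> 1 -> 4

The waypoints must appear in the order 6, 1, with no cell reused.
Route from 7: right 1 to 8, up 1 to 5, right 1 to 6, up 1 to 3, left 2 to 1, down 1 to 4 — 7 moves in all.
Check: order respected (6 at step 3, 1 at step 6).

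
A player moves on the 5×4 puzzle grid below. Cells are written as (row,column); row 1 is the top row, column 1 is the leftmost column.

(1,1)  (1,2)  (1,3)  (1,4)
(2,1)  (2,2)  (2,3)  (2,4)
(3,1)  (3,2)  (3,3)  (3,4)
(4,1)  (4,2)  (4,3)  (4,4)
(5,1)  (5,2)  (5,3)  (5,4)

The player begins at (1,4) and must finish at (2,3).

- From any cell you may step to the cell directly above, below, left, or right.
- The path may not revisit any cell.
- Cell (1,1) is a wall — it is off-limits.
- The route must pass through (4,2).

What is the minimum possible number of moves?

8

Any route passes through (4,2) somewhere between (1,4) and (2,3). Summing Manhattan distances along the two legs ((1,4) → (4,2) → (2,3)) gives a lower bound of 5 + 3 = 8 moves.
A route of 8 moves achieves this: (1,4) → (2,4) → (3,4) → (4,4) → (4,3) → (4,2) → (3,2) → (2,2) → (2,3).
Since 8 matches the lower bound, it is optimal.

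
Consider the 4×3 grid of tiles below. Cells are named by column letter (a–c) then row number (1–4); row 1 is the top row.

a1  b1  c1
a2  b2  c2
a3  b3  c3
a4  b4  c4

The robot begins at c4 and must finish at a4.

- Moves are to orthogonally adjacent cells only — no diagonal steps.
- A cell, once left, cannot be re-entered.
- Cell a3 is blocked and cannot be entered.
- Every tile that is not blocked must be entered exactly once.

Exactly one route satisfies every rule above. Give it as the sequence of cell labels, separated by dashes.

c4 - c3 - c2 - c1 - b1 - a1 - a2 - b2 - b3 - b4 - a4

Need to visit all 11 open cells exactly once, starting at c4 and ending at a4.
Route from c4: 3× up (reaching c1), 2× left (reaching a1), down to a2, right to b2, 2× down (reaching b4), left to a4 — 10 moves in all.
Check: all 11 open cells covered.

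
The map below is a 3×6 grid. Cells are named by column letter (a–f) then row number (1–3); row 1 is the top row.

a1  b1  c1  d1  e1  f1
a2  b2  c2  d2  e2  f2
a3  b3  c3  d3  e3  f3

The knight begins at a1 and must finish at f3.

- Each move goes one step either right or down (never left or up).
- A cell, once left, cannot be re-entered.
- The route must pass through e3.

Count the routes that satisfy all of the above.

15

A right/down-only route from a1 to f3 makes exactly 2 down-moves and 5 right-moves in some order.
With no other constraints that would be C(7,2) = 21 routes.
Split at e3 and multiply the segment counts: a1→e3: 15; e3→f3: 1; product = 15.
That gives 15 routes.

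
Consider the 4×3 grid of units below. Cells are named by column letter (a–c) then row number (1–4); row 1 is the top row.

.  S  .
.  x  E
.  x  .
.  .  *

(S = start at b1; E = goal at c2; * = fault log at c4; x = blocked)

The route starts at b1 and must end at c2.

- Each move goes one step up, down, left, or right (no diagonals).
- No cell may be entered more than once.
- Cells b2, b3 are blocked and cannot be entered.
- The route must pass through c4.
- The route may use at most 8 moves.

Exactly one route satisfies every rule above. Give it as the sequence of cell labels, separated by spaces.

b1 a1 a2 a3 a4 b4 c4 c3 c2

Any route must reach c4 and still end at c2 within 8 moves, so the order of the required stops is forced.
Route from b1: left 1 to a1, down 3 to a4, right 2 to c4, up 2 to c2 — 8 moves in all.
Check: all required cells visited; 8 ≤ 8 moves.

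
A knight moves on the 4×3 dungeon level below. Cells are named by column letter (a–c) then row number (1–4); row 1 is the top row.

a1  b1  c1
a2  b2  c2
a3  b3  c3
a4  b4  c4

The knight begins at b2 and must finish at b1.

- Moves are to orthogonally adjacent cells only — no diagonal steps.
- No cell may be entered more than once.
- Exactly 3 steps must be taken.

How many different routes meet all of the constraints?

2

Need simple routes of exactly 3 moves from b2 to b1 (Manhattan distance 1, so 1 moves are spent on a detour and 1 undoing it).
Enumerating: b2 a2 a1 b1 | b2 c2 c1 b1.
That gives 2 routes.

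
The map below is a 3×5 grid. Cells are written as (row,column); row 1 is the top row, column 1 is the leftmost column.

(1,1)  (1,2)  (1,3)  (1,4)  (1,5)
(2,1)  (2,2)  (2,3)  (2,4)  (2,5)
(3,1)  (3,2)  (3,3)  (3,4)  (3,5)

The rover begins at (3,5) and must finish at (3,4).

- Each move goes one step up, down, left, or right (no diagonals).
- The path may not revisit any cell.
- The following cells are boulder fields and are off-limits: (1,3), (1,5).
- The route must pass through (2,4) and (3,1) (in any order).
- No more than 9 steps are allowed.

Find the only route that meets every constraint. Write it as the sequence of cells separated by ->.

(3,5) -> (2,5) -> (2,4) -> (2,3) -> (2,2) -> (2,1) -> (3,1) -> (3,2) -> (3,3) -> (3,4)

Any route must reach (2,4) and (3,1) and still end at (3,4) within 9 moves, so the order of the required stops is forced.
Route from (3,5): up to (2,5), 4× left (reaching (2,1)), down to (3,1), 3× right (reaching (3,4)) — 9 moves in all.
Check: all required cells visited; 9 ≤ 9 moves.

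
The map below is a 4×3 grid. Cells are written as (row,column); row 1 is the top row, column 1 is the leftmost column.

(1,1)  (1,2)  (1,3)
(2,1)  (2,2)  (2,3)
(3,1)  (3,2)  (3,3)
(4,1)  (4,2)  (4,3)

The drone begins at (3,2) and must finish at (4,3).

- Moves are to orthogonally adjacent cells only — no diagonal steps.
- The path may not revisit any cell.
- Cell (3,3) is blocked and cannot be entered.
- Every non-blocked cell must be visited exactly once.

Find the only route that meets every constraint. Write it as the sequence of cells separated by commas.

(3,2), (2,2), (2,3), (1,3), (1,2), (1,1), (2,1), (3,1), (4,1), (4,2), (4,3)

Need to visit all 11 open cells exactly once, starting at (3,2) and ending at (4,3).
Route from (3,2): up 1 to (2,2), right 1 to (2,3), up 1 to (1,3), left 2 to (1,1), down 3 to (4,1), right 2 to (4,3) — 10 moves in all.
Check: all 11 open cells covered.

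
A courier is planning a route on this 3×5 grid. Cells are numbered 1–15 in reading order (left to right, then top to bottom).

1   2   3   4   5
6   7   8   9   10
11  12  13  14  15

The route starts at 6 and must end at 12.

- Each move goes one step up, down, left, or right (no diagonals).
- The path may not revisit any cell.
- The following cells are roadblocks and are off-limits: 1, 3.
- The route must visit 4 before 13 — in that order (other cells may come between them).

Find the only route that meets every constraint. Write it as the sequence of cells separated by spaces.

6 7 8 9 4 5 10 15 14 13 12

The waypoints must appear in the order 4, 13, with no cell reused.
Route from 6: 3× right (reaching 9), up to 4, right to 5, 2× down (reaching 15), 3× left (reaching 12) — 10 moves in all.
Check: order respected (4 at step 4, 13 at step 9).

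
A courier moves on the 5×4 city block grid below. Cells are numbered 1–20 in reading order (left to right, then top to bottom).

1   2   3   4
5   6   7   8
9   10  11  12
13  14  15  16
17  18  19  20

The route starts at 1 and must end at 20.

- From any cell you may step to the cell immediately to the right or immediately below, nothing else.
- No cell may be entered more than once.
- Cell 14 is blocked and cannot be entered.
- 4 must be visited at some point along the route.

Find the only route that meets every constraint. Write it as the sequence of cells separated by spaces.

Moves only go right or down, so the column and row indices never decrease.
Route from 1: right 3 to 4, down 4 to 20 — 7 moves in all.
Check: all required cells visited.

1 2 3 4 8 12 16 20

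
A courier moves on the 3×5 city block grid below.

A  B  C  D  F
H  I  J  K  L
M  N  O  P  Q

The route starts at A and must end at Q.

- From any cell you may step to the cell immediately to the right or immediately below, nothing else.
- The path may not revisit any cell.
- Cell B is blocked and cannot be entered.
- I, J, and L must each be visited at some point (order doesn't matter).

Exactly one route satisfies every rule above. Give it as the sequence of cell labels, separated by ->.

Moves only go right or down, so the column and row indices never decrease.
Route from A: down to H, 4× right (reaching L), down to Q — 6 moves in all.
Check: all required cells visited.

A -> H -> I -> J -> K -> L -> Q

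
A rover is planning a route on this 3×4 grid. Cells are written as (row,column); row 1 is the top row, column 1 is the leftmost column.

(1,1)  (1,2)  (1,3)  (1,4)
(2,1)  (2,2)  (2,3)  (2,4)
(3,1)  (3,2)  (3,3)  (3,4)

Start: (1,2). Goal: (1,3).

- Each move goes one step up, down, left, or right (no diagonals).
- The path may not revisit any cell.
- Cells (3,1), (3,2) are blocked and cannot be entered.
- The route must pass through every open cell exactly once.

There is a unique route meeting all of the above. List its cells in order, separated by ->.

(1,2) -> (1,1) -> (2,1) -> (2,2) -> (2,3) -> (3,3) -> (3,4) -> (2,4) -> (1,4) -> (1,3)

Need to visit all 10 open cells exactly once, starting at (1,2) and ending at (1,3).
Cell (1,4) has only two open neighbours ((2,4) and (1,3)), so the path must pass straight through it: one of those is the cell it's entered from and the other is where it exits.
Route from (1,2): left to (1,1), down to (2,1), 2× right (reaching (2,3)), down to (3,3), right to (3,4), 2× up (reaching (1,4)), left to (1,3) — 9 moves in all.
Check: all 10 open cells covered.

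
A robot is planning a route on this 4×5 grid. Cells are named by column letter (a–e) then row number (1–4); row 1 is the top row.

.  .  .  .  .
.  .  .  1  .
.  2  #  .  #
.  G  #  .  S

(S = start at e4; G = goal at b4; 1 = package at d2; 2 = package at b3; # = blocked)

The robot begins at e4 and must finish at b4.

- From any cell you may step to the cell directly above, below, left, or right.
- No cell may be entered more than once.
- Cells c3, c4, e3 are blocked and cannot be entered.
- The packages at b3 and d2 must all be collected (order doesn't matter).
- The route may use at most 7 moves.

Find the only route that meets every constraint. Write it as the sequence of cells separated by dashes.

e4 - d4 - d3 - d2 - c2 - b2 - b3 - b4

Any route must reach b3 and d2 and still end at b4 within 7 moves, so the order of the required stops is forced.
Route from e4: left 1 to d4, up 2 to d2, left 2 to b2, down 2 to b4 — 7 moves in all.
Check: all required cells visited; 7 ≤ 7 moves.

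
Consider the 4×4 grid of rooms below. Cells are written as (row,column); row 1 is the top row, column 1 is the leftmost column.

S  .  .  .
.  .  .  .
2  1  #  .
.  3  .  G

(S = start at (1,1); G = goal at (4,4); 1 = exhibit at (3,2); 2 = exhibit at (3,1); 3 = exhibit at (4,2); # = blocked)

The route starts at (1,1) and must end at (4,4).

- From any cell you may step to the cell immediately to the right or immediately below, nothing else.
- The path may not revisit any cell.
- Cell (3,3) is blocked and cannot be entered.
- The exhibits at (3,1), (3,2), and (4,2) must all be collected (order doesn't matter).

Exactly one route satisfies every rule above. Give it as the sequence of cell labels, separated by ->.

Moves only go right or down, so the column and row indices never decrease.
Route from (1,1): down 2 to (3,1), right 1 to (3,2), down 1 to (4,2), right 2 to (4,4) — 6 moves in all.
Check: all required cells visited.

(1,1) -> (2,1) -> (3,1) -> (3,2) -> (4,2) -> (4,3) -> (4,4)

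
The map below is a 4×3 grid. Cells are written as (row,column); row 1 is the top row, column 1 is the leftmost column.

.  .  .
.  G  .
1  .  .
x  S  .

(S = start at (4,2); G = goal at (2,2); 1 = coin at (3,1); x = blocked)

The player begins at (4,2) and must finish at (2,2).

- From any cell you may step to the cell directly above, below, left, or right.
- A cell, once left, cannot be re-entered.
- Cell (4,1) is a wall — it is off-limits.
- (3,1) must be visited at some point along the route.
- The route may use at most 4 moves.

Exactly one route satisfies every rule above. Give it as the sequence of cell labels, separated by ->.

The 4-move cap with required stops at (3,1) leaves no slack for detours.
Route from (4,2): up to (3,2), left to (3,1), up to (2,1), right to (2,2) — 4 moves in all.
Check: all required cells visited; 4 ≤ 4 moves.

(4,2) -> (3,2) -> (3,1) -> (2,1) -> (2,2)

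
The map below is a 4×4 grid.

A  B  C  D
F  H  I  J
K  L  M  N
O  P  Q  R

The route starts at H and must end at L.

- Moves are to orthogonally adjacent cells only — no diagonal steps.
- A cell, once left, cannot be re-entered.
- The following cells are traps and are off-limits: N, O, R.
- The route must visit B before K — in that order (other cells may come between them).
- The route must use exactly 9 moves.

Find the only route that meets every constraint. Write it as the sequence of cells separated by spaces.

The waypoints must appear in the order B, K, with no cell reused.
Route from H: right 2 to J, up 1 to D, left 3 to A, down 2 to K, right 1 to L — 9 moves in all.
Check: order respected (B at step 5, K at step 8); 9 moves as required.

H I J D C B A F K L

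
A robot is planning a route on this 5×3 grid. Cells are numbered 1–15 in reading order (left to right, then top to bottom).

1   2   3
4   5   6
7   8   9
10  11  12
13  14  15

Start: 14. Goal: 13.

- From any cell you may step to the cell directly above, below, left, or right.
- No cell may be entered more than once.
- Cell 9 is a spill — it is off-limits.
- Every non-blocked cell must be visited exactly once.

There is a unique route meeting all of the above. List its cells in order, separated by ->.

14 -> 15 -> 12 -> 11 -> 8 -> 5 -> 6 -> 3 -> 2 -> 1 -> 4 -> 7 -> 10 -> 13

Need to visit all 14 open cells exactly once, starting at 14 and ending at 13.
Cell 12 has only two open neighbours (15 and 11), so the path must pass straight through it: one of those is the cell it's entered from and the other is where it exits.
Route from 14: right to 15, up to 12, left to 11, 2× up (reaching 5), right to 6, up to 3, 2× left (reaching 1), 4× down (reaching 13) — 13 moves in all.
Check: all 14 open cells covered.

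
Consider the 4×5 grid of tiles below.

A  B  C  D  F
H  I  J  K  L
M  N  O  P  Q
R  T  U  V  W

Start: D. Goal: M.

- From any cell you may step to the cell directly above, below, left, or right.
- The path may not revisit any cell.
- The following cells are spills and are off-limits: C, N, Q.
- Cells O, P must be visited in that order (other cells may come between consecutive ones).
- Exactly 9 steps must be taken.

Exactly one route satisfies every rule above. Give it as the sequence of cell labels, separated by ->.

D -> K -> J -> O -> P -> V -> U -> T -> R -> M

The waypoints must appear in the order O, P, with no cell reused.
Route from D: down to K, left to J, down to O, right to P, down to V, 3× left (reaching R), up to M — 9 moves in all.
Check: order respected (O at step 3, P at step 4); 9 moves as required.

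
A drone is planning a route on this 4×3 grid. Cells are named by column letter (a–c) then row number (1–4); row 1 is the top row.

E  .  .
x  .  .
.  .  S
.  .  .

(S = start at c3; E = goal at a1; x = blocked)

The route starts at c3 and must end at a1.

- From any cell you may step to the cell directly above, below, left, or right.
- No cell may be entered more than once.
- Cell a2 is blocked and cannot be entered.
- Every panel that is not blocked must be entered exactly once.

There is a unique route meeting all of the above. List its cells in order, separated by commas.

c3, c4, b4, a4, a3, b3, b2, c2, c1, b1, a1

Need to visit all 11 open cells exactly once, starting at c3 and ending at a1.
Cell a4 has only two open neighbours (a3 and b4), so the path must pass straight through it: one of those is the cell it's entered from and the other is where it exits.
Route from c3: down 1 to c4, left 2 to a4, up 1 to a3, right 1 to b3, up 1 to b2, right 1 to c2, up 1 to c1, left 2 to a1 — 10 moves in all.
Check: all 11 open cells covered.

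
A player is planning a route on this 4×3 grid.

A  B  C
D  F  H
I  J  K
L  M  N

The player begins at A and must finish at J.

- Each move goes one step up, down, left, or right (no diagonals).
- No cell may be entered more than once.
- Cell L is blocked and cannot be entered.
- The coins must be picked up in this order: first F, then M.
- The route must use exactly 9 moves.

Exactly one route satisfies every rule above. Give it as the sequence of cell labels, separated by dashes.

The waypoints must appear in the order F, M, with no cell reused.
Route from A: down 1 to D, right 1 to F, up 1 to B, right 1 to C, down 3 to N, left 1 to M, up 1 to J — 9 moves in all.
Check: order respected (F at step 2, M at step 8); 9 moves as required.

A - D - F - B - C - H - K - N - M - J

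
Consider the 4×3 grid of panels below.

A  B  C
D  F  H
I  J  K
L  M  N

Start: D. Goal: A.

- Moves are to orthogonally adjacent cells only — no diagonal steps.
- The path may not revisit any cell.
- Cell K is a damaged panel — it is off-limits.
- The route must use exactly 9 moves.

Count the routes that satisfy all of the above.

1

Need simple routes of exactly 9 moves from D to A (Manhattan distance 1, so 4 moves are spent on a detour and 4 undoing it).
Enumerating: D I L M J F H C B A.
That gives 1 route.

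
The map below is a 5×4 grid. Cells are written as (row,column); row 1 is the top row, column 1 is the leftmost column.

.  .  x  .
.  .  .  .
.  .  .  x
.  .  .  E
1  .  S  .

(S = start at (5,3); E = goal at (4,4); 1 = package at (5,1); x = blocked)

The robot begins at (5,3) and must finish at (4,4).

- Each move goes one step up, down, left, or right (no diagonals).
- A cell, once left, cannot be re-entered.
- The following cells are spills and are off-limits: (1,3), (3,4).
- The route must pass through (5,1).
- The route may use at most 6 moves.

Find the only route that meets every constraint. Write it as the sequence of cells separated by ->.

(5,3) -> (5,2) -> (5,1) -> (4,1) -> (4,2) -> (4,3) -> (4,4)

Any route must reach (5,1) and still end at (4,4) within 6 moves, so the order of the required stops is forced.
Route from (5,3): left 2 to (5,1), up 1 to (4,1), right 3 to (4,4) — 6 moves in all.
Check: all required cells visited; 6 ≤ 6 moves.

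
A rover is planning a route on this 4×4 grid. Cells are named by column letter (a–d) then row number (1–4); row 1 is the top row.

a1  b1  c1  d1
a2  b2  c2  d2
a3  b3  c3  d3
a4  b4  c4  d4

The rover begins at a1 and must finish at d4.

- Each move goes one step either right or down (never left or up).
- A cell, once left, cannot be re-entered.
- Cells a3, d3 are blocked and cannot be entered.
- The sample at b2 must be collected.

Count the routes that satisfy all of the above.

6

A right/down-only route from a1 to d4 makes exactly 3 down-moves and 3 right-moves in some order.
With no other constraints that would be C(6,3) = 20 routes.
Split at b2 and multiply the segment counts (each segment already excludes blocked cells): a1→b2: 2; b2→d4: 3; product = 6.
That gives 6 routes.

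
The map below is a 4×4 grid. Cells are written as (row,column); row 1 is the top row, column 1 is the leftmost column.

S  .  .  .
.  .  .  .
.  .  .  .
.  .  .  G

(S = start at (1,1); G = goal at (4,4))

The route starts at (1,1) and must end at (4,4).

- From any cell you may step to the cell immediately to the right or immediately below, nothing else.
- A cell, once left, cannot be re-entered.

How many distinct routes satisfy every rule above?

A right/down-only route from (1,1) to (4,4) makes exactly 3 down-moves and 3 right-moves in some order.
With no other constraints that would be C(6,3) = 20 routes.
That gives 20 routes.

20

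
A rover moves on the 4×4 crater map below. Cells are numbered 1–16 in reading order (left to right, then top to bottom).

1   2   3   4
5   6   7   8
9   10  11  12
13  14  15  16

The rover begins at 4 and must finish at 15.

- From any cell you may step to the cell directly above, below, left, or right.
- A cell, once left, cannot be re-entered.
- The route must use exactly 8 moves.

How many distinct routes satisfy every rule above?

Need simple routes of exactly 8 moves from 4 to 15 (Manhattan distance 4, so 2 moves are spent on a detour and 2 undoing it).
Branch systematically from the start, pruning whenever the remaining move budget drops below the Manhattan distance to 15 or differs from it in parity. Grouping the completions by first move — via 8: 10; via 3: 22 — and summing: 10 + 22 = 32.
That gives 32 routes.

32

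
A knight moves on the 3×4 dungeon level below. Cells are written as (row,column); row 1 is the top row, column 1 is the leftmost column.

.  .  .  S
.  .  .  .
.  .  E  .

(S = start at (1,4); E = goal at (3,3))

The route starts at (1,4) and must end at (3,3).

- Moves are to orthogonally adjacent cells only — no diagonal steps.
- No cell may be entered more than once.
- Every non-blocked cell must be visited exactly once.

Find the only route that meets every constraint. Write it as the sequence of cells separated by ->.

Need to visit all 12 open cells exactly once, starting at (1,4) and ending at (3,3).
Cell (1,1) has only two open neighbours ((2,1) and (1,2)), so the path must pass straight through it: one of those is the cell it's entered from and the other is where it exits.
Route from (1,4): 3× left (reaching (1,1)), 2× down (reaching (3,1)), right to (3,2), up to (2,2), 2× right (reaching (2,4)), down to (3,4), left to (3,3) — 11 moves in all.
Check: all 12 open cells covered.

(1,4) -> (1,3) -> (1,2) -> (1,1) -> (2,1) -> (3,1) -> (3,2) -> (2,2) -> (2,3) -> (2,4) -> (3,4) -> (3,3)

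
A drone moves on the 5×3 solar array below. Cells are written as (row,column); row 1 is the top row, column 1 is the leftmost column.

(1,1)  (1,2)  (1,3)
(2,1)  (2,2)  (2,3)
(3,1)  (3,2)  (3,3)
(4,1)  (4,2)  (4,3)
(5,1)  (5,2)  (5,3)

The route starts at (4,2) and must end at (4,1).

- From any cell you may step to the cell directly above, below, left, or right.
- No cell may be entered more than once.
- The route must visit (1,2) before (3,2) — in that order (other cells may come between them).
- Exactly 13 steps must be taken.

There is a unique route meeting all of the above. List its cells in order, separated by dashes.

The waypoints must appear in the order (1,2), (3,2), with no cell reused.
Route from (4,2): down 1 to (5,2), right 1 to (5,3), up 4 to (1,3), left 2 to (1,1), down 1 to (2,1), right 1 to (2,2), down 1 to (3,2), left 1 to (3,1), down 1 to (4,1) — 13 moves in all.
Check: order respected ((1,2) at step 7, (3,2) at step 11); 13 moves as required.

(4,2) - (5,2) - (5,3) - (4,3) - (3,3) - (2,3) - (1,3) - (1,2) - (1,1) - (2,1) - (2,2) - (3,2) - (3,1) - (4,1)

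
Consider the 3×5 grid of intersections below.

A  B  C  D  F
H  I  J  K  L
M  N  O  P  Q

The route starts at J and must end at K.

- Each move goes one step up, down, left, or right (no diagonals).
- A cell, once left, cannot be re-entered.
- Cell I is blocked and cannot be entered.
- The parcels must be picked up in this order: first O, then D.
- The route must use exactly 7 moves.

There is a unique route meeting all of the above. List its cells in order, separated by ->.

The waypoints must appear in the order O, D, with no cell reused.
Route from J: down 1 to O, right 2 to Q, up 2 to F, left 1 to D, down 1 to K — 7 moves in all.
Check: order respected (O at step 1, D at step 6); 7 moves as required.

J -> O -> P -> Q -> L -> F -> D -> K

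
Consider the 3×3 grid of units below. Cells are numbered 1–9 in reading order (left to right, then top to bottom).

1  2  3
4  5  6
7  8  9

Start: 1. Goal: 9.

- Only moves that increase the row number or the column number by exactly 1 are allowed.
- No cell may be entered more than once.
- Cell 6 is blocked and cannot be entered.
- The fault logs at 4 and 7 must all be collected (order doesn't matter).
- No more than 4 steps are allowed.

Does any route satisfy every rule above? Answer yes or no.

One route that works: 1 → 4 → 7 → 8 → 9.

yes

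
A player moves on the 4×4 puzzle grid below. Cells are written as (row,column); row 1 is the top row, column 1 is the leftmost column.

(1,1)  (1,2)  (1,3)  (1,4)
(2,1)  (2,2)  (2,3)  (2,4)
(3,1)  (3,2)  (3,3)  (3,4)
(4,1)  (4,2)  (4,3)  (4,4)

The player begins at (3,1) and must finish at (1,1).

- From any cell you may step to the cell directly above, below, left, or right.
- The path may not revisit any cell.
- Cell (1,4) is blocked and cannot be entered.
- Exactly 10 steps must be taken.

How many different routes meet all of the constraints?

33

Need simple routes of exactly 10 moves from (3,1) to (1,1) (Manhattan distance 2, so 4 moves are spent on a detour and 4 undoing it).
Branch systematically from the start, pruning whenever the remaining move budget drops below the Manhattan distance to (1,1) or differs from it in parity. Grouping the completions by first move — via (2,1): 2; via (4,1): 17; via (3,2): 14 — and summing: 2 + 17 + 14 = 33.
That gives 33 routes.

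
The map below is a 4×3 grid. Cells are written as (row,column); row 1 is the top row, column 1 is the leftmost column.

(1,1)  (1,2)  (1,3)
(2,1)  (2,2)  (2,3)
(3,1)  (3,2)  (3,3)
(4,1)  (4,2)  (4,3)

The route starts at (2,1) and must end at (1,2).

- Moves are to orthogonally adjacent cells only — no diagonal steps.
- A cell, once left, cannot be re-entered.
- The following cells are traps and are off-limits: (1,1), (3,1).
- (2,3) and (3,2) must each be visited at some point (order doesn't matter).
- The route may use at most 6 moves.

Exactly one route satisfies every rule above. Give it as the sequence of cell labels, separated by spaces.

The 6-move cap with required stops at (2,3), (3,2) leaves no slack for detours.
Route from (2,1): right 1 to (2,2), down 1 to (3,2), right 1 to (3,3), up 2 to (1,3), left 1 to (1,2) — 6 moves in all.
Check: all required cells visited; 6 ≤ 6 moves.

(2,1) (2,2) (3,2) (3,3) (2,3) (1,3) (1,2)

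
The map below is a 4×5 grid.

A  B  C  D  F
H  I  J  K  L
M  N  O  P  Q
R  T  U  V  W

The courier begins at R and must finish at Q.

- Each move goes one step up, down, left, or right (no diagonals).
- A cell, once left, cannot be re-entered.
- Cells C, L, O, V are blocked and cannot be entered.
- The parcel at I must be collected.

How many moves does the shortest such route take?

Any route passes through I somewhere between R and Q. Summing Manhattan distances along the two legs (R → I → Q) gives a lower bound of 3 + 4 = 7 moves.
A route of 7 moves achieves this: R → M → H → I → J → K → P → Q.
Since 7 matches the lower bound, it is optimal.

7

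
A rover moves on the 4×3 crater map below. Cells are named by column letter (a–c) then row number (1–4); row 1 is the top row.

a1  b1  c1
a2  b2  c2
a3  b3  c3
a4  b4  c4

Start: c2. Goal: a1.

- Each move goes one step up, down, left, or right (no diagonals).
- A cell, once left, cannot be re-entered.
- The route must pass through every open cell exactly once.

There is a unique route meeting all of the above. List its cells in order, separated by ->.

Need to visit all 12 open cells exactly once, starting at c2 and ending at a1.
Cell a4 has only two open neighbours (a3 and b4), so the path must pass straight through it: one of those is the cell it's entered from and the other is where it exits.
Route from c2: up 1 to c1, left 1 to b1, down 2 to b3, right 1 to c3, down 1 to c4, left 2 to a4, up 3 to a1 — 11 moves in all.
Check: all 12 open cells covered.

c2 -> c1 -> b1 -> b2 -> b3 -> c3 -> c4 -> b4 -> a4 -> a3 -> a2 -> a1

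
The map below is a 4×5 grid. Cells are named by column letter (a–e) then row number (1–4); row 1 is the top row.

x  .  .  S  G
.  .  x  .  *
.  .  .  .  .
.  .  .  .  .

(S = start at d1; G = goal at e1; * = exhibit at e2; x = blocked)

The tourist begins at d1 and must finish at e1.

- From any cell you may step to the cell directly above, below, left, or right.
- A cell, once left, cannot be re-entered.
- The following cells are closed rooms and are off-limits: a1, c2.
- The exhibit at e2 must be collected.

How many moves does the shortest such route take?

3

Any route passes through e2 somewhere between d1 and e1. Summing Manhattan distances along the two legs (d1 → e2 → e1) gives a lower bound of 2 + 1 = 3 moves.
A route of 3 moves achieves this: d1 → d2 → e2 → e1.
Since 3 matches the lower bound, it is optimal.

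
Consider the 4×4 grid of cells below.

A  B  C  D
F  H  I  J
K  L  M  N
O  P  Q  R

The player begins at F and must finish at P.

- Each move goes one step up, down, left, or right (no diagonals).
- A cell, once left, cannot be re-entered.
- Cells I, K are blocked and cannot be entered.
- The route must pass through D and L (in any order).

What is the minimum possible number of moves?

Any route passes through D and L in some order between F and P. Summing Manhattan distances along each leg and taking the cheapest ordering (F → D → L → P) gives a lower bound of 4 + 4 + 1 = 9 moves.
A route of 9 moves achieves this: F → A → B → C → D → J → N → M → L → P.
Since 9 matches the lower bound, it is optimal.

9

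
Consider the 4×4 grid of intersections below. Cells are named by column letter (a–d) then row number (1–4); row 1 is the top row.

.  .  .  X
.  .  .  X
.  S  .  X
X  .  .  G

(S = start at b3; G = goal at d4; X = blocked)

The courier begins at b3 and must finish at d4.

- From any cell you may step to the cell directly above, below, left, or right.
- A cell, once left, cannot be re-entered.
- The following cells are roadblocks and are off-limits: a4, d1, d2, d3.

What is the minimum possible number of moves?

3

The Manhattan distance from b3 to d4 is |3−4| + |2−4| = 3, so at least 3 moves are needed.
A route of 3 moves achieves this: b3 → b4 → c4 → d4.
Since 3 matches the lower bound, it is optimal.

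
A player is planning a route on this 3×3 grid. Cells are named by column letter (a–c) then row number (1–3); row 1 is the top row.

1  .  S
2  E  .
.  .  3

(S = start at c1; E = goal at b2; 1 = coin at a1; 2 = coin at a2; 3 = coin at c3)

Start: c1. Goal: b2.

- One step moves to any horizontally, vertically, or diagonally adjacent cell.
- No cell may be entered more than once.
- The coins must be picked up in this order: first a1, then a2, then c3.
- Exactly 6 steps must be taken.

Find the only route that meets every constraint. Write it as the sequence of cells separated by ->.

c1 -> b1 -> a1 -> a2 -> b3 -> c3 -> b2

The waypoints must appear in the order a1, a2, c3, with no cell reused.
Route from c1: left 2 to a1, down 1 to a2, down-right 1 to b3, right 1 to c3, up-left 1 to b2 — 6 moves in all.
Check: order respected (1 at step 2, 2 at step 3, 3 at step 5); 6 moves as required.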